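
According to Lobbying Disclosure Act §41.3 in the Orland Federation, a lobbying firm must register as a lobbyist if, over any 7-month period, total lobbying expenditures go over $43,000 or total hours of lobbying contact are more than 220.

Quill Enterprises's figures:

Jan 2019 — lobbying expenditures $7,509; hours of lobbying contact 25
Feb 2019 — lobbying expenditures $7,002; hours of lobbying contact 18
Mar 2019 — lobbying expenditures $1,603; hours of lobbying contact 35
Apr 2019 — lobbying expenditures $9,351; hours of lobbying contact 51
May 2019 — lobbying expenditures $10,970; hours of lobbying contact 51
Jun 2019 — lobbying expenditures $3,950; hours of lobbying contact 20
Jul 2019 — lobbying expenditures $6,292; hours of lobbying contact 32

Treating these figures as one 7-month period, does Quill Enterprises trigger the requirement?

Yes

Total lobbying expenditures: $7,509 + $7,002 + $1,603 + $9,351 + $10,970 + $3,950 + $6,292 = $46,677 (> $43,000).
Total hours of lobbying contact: 25 + 18 + 35 + 51 + 51 + 20 + 32 = 232 (> 220).
The test is 'or': at least one threshold is exceeded.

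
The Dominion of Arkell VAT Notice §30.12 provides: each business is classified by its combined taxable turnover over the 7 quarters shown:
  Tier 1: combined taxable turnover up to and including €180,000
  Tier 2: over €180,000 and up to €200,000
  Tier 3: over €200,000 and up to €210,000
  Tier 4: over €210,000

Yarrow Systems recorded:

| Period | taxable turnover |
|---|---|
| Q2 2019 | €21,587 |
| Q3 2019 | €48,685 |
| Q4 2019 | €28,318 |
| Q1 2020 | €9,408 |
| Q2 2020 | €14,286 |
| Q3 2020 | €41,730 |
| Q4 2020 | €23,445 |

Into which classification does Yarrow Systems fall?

Combined taxable turnover: €21,587 + €48,685 + €28,318 + €9,408 + €14,286 + €41,730 + €23,445 = €187,459.
€180,000 < €187,459 ≤ €200,000, so Tier 2 applies.

Tier 2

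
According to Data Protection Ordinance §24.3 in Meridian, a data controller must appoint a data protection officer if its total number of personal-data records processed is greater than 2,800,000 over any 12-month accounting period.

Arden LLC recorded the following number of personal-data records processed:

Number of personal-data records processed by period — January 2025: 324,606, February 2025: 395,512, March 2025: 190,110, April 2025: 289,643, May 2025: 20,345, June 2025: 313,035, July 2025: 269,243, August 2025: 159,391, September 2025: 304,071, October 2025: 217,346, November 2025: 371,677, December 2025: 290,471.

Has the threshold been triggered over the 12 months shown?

Yes

Total number of personal-data records processed: 324,606 + 395,512 + 190,110 + 289,643 + 20,345 + 313,035 + 269,243 + 159,391 + 304,071 + 217,346 + 371,677 + 290,471 = 3,145,450.
3,145,450 > 2,800,000, so the threshold is exceeded.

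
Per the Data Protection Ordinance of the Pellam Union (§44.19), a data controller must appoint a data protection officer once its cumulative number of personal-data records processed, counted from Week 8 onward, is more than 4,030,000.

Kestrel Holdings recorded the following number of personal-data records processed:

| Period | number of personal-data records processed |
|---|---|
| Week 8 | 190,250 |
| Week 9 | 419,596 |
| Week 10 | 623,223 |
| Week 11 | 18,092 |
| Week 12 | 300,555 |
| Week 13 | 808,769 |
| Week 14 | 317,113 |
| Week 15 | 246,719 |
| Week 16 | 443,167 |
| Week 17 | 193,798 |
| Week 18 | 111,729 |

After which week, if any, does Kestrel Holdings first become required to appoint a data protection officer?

Through Week 8: 190,250
Through Week 9: 609,846
Through Week 10: 1,233,069
Through Week 11: 1,251,161
Through Week 12: 1,551,716
Through Week 13: 2,360,485
Through Week 14: 2,677,598
Through Week 15: 2,924,317
Through Week 16: 3,367,484
Through Week 17: 3,561,282
Through Week 18: 3,673,011
Final cumulative total 3,673,011 ≤ 4,030,000; the threshold is never exceeded.

Not triggered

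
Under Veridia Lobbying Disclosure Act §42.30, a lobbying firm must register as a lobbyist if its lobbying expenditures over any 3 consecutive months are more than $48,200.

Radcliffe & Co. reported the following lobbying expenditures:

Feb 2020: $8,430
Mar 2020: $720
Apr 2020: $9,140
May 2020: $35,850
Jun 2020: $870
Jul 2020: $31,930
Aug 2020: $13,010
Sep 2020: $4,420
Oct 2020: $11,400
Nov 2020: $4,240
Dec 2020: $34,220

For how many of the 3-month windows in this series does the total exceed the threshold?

3

Feb 2020–Apr 2020: $8,430 + $720 + $9,140 = $18,290 (under)
Mar 2020–May 2020: $720 + $9,140 + $35,850 = $45,710 (under)
Apr 2020–Jun 2020: $9,140 + $35,850 + $870 = $45,860 (under)
May 2020–Jul 2020: $35,850 + $870 + $31,930 = $68,650 (over)
Jun 2020–Aug 2020: $870 + $31,930 + $13,010 = $45,810 (under)
Jul 2020–Sep 2020: $31,930 + $13,010 + $4,420 = $49,360 (over)
Aug 2020–Oct 2020: $13,010 + $4,420 + $11,400 = $28,830 (under)
Sep 2020–Nov 2020: $4,420 + $11,400 + $4,240 = $20,060 (under)
Oct 2020–Dec 2020: $11,400 + $4,240 + $34,220 = $49,860 (over)
3 windows exceed the threshold.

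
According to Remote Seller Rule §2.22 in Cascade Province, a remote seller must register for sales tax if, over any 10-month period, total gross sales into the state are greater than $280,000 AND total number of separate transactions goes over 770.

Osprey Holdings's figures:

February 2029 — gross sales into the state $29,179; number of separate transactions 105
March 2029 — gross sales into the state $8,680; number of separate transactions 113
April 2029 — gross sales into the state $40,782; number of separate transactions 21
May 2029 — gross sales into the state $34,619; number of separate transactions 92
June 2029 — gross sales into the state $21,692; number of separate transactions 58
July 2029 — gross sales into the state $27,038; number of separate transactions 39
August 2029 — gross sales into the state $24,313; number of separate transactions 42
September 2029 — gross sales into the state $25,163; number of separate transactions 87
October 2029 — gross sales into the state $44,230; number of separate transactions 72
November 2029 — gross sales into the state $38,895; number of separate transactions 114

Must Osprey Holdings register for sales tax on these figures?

Total gross sales into the state: $29,179 + $8,680 + $40,782 + $34,619 + $21,692 + $27,038 + $24,313 + $25,163 + $44,230 + $38,895 = $294,591 (> $280,000).
Total number of separate transactions: 105 + 113 + 21 + 92 + 58 + 39 + 42 + 87 + 72 + 114 = 743 (≤ 770).
The test is 'and': the rule requires both, and at least one is not exceeded.

No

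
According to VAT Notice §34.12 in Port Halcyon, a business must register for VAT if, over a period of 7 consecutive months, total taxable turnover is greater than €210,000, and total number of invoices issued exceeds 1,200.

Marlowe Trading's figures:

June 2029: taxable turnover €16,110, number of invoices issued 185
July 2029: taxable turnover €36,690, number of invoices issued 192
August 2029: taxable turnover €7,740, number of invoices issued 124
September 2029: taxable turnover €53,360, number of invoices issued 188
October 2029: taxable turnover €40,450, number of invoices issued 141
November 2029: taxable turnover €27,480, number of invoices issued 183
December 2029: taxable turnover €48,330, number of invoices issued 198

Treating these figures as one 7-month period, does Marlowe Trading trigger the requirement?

Total taxable turnover: €16,110 + €36,690 + €7,740 + €53,360 + €40,450 + €27,480 + €48,330 = €230,160 (> €210,000).
Total number of invoices issued: 185 + 192 + 124 + 188 + 141 + 183 + 198 = 1,211 (> 1,200).
The test is 'and': both thresholds are exceeded.

Yes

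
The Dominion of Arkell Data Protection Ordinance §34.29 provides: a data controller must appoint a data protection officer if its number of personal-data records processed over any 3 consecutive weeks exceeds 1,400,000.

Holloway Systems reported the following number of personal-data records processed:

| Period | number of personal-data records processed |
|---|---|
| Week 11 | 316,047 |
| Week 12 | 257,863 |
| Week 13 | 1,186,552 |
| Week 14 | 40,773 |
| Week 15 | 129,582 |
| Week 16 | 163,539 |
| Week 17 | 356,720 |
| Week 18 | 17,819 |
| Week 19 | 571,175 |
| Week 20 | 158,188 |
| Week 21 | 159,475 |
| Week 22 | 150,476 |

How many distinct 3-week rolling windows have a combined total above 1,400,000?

Week 11–Week 13: 316,047 + 257,863 + 1,186,552 = 1,760,462 (over)
Week 12–Week 14: 257,863 + 1,186,552 + 40,773 = 1,485,188 (over)
Week 13–Week 15: 1,186,552 + 40,773 + 129,582 = 1,356,907 (under)
Week 14–Week 16: 40,773 + 129,582 + 163,539 = 333,894 (under)
Week 15–Week 17: 129,582 + 163,539 + 356,720 = 649,841 (under)
Week 16–Week 18: 163,539 + 356,720 + 17,819 = 538,078 (under)
Week 17–Week 19: 356,720 + 17,819 + 571,175 = 945,714 (under)
Week 18–Week 20: 17,819 + 571,175 + 158,188 = 747,182 (under)
Week 19–Week 21: 571,175 + 158,188 + 159,475 = 888,838 (under)
Week 20–Week 22: 158,188 + 159,475 + 150,476 = 468,139 (under)
2 windows exceed the threshold.

2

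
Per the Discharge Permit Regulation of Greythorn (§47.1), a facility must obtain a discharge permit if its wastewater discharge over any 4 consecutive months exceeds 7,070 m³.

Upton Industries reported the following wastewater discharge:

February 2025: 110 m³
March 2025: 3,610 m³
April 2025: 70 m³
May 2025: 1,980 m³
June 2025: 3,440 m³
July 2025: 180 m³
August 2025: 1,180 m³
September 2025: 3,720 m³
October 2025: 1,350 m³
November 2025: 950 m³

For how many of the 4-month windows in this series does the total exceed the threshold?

3

February 2025–May 2025: 110 m³ + 3,610 m³ + 70 m³ + 1,980 m³ = 5,770 m³ (under)
March 2025–June 2025: 3,610 m³ + 70 m³ + 1,980 m³ + 3,440 m³ = 9,100 m³ (over)
April 2025–July 2025: 70 m³ + 1,980 m³ + 3,440 m³ + 180 m³ = 5,670 m³ (under)
May 2025–August 2025: 1,980 m³ + 3,440 m³ + 180 m³ + 1,180 m³ = 6,780 m³ (under)
June 2025–September 2025: 3,440 m³ + 180 m³ + 1,180 m³ + 3,720 m³ = 8,520 m³ (over)
July 2025–October 2025: 180 m³ + 1,180 m³ + 3,720 m³ + 1,350 m³ = 6,430 m³ (under)
August 2025–November 2025: 1,180 m³ + 3,720 m³ + 1,350 m³ + 950 m³ = 7,200 m³ (over)
3 windows exceed the threshold.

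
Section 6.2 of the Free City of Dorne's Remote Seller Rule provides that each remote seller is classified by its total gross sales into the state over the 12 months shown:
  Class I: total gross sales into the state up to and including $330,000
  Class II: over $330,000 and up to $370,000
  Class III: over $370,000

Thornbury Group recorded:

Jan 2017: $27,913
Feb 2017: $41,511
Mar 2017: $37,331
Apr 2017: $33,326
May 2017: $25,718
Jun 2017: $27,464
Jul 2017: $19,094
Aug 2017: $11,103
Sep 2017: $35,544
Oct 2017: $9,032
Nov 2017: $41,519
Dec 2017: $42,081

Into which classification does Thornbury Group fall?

Class II

Total gross sales into the state: $27,913 + $41,511 + $37,331 + $33,326 + $25,718 + $27,464 + $19,094 + $11,103 + $35,544 + $9,032 + $41,519 + $42,081 = $351,636.
$330,000 < $351,636 ≤ $370,000, so Class II applies.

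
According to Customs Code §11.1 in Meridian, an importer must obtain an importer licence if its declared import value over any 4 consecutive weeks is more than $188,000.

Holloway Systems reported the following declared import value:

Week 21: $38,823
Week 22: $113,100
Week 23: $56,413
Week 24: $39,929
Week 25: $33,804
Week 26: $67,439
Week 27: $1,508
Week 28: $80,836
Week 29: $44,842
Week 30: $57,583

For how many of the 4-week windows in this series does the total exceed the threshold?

4

Week 21–Week 24: $38,823 + $113,100 + $56,413 + $39,929 = $248,265 (over)
Week 22–Week 25: $113,100 + $56,413 + $39,929 + $33,804 = $243,246 (over)
Week 23–Week 26: $56,413 + $39,929 + $33,804 + $67,439 = $197,585 (over)
Week 24–Week 27: $39,929 + $33,804 + $67,439 + $1,508 = $142,680 (under)
Week 25–Week 28: $33,804 + $67,439 + $1,508 + $80,836 = $183,587 (under)
Week 26–Week 29: $67,439 + $1,508 + $80,836 + $44,842 = $194,625 (over)
Week 27–Week 30: $1,508 + $80,836 + $44,842 + $57,583 = $184,769 (under)
4 windows exceed the threshold.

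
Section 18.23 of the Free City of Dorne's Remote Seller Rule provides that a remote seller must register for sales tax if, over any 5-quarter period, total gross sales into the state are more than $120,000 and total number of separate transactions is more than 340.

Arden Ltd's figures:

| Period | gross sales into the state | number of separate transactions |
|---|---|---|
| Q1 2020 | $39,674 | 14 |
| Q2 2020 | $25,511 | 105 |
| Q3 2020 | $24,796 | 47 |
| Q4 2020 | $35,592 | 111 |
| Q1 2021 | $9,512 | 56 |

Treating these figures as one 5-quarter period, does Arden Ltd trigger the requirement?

No

Total gross sales into the state: $39,674 + $25,511 + $24,796 + $35,592 + $9,512 = $135,085 (> $120,000).
Total number of separate transactions: 14 + 105 + 47 + 111 + 56 = 333 (≤ 340).
The test is 'and': the rule requires both, and at least one is not exceeded.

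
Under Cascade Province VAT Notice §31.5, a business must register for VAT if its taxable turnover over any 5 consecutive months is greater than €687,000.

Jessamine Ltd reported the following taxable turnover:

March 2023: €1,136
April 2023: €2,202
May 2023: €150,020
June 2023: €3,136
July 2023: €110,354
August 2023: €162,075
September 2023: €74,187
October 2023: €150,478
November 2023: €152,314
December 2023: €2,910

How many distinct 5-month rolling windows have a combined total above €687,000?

March 2023–July 2023: €1,136 + €2,202 + €150,020 + €3,136 + €110,354 = €266,848 (under)
April 2023–August 2023: €2,202 + €150,020 + €3,136 + €110,354 + €162,075 = €427,787 (under)
May 2023–September 2023: €150,020 + €3,136 + €110,354 + €162,075 + €74,187 = €499,772 (under)
June 2023–October 2023: €3,136 + €110,354 + €162,075 + €74,187 + €150,478 = €500,230 (under)
July 2023–November 2023: €110,354 + €162,075 + €74,187 + €150,478 + €152,314 = €649,408 (under)
August 2023–December 2023: €162,075 + €74,187 + €150,478 + €152,314 + €2,910 = €541,964 (under)
0 windows exceed the threshold.

0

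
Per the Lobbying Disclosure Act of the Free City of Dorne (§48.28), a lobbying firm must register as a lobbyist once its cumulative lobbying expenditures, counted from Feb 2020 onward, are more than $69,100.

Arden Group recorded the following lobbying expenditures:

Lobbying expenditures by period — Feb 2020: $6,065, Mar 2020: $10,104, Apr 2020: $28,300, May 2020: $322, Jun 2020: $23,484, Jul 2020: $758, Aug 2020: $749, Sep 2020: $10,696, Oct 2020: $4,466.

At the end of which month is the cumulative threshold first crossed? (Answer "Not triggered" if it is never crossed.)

Through Feb 2020: $6,065
Through Mar 2020: $16,169
Through Apr 2020: $44,469
Through May 2020: $44,791
Through Jun 2020: $68,275
Through Jul 2020: $69,033
Through Aug 2020: $69,782 ← exceeds threshold

Aug 2020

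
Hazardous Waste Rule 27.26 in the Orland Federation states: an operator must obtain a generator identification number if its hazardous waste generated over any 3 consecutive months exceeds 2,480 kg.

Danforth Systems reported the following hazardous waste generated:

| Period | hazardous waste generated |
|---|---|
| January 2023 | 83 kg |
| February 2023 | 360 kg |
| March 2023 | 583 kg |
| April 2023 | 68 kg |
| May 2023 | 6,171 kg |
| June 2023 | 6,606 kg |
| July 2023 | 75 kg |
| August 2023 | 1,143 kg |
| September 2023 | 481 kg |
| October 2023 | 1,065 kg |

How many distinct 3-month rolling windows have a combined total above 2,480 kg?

January 2023–March 2023: 83 kg + 360 kg + 583 kg = 1,026 kg (under)
February 2023–April 2023: 360 kg + 583 kg + 68 kg = 1,011 kg (under)
March 2023–May 2023: 583 kg + 68 kg + 6,171 kg = 6,822 kg (over)
April 2023–June 2023: 68 kg + 6,171 kg + 6,606 kg = 12,845 kg (over)
May 2023–July 2023: 6,171 kg + 6,606 kg + 75 kg = 12,852 kg (over)
June 2023–August 2023: 6,606 kg + 75 kg + 1,143 kg = 7,824 kg (over)
July 2023–September 2023: 75 kg + 1,143 kg + 481 kg = 1,699 kg (under)
August 2023–October 2023: 1,143 kg + 481 kg + 1,065 kg = 2,689 kg (over)
5 windows exceed the threshold.

5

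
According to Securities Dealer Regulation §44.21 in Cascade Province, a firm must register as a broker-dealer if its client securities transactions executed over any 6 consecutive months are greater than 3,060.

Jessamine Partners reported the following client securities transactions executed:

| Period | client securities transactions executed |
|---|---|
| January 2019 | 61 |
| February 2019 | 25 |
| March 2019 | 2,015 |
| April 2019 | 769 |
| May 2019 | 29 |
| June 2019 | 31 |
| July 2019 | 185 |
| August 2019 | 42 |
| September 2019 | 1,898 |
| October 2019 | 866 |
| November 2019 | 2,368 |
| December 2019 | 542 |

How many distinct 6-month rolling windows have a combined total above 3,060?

January 2019–June 2019: 61 + 25 + 2,015 + 769 + 29 + 31 = 2,930 (under)
February 2019–July 2019: 25 + 2,015 + 769 + 29 + 31 + 185 = 3,054 (under)
March 2019–August 2019: 2,015 + 769 + 29 + 31 + 185 + 42 = 3,071 (over)
April 2019–September 2019: 769 + 29 + 31 + 185 + 42 + 1,898 = 2,954 (under)
May 2019–October 2019: 29 + 31 + 185 + 42 + 1,898 + 866 = 3,051 (under)
June 2019–November 2019: 31 + 185 + 42 + 1,898 + 866 + 2,368 = 5,390 (over)
July 2019–December 2019: 185 + 42 + 1,898 + 866 + 2,368 + 542 = 5,901 (over)
3 windows exceed the threshold.

3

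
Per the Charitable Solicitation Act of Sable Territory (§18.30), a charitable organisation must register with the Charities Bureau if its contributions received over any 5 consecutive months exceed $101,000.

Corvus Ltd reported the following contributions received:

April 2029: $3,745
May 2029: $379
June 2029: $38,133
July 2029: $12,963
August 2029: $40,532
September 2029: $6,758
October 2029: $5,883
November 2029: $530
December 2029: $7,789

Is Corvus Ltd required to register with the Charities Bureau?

Yes

April 2029–August 2029: $3,745 + $379 + $38,133 + $12,963 + $40,532 = $95,752 (under)
May 2029–September 2029: $379 + $38,133 + $12,963 + $40,532 + $6,758 = $98,765 (under)
June 2029–October 2029: $38,133 + $12,963 + $40,532 + $6,758 + $5,883 = $104,269 (over)
July 2029–November 2029: $12,963 + $40,532 + $6,758 + $5,883 + $530 = $66,666 (under)
August 2029–December 2029: $40,532 + $6,758 + $5,883 + $530 + $7,789 = $61,492 (under)
At least one window exceeds $101,000.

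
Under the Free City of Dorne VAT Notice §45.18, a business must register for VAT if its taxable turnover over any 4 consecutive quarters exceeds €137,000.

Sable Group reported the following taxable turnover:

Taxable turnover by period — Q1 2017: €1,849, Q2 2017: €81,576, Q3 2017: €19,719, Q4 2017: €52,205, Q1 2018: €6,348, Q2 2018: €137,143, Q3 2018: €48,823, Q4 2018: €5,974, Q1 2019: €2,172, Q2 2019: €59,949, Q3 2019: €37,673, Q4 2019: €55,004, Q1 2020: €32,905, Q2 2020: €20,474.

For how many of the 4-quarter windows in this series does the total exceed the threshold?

Q1 2017–Q4 2017: €1,849 + €81,576 + €19,719 + €52,205 = €155,349 (over)
Q2 2017–Q1 2018: €81,576 + €19,719 + €52,205 + €6,348 = €159,848 (over)
Q3 2017–Q2 2018: €19,719 + €52,205 + €6,348 + €137,143 = €215,415 (over)
Q4 2017–Q3 2018: €52,205 + €6,348 + €137,143 + €48,823 = €244,519 (over)
Q1 2018–Q4 2018: €6,348 + €137,143 + €48,823 + €5,974 = €198,288 (over)
Q2 2018–Q1 2019: €137,143 + €48,823 + €5,974 + €2,172 = €194,112 (over)
Q3 2018–Q2 2019: €48,823 + €5,974 + €2,172 + €59,949 = €116,918 (under)
Q4 2018–Q3 2019: €5,974 + €2,172 + €59,949 + €37,673 = €105,768 (under)
Q1 2019–Q4 2019: €2,172 + €59,949 + €37,673 + €55,004 = €154,798 (over)
Q2 2019–Q1 2020: €59,949 + €37,673 + €55,004 + €32,905 = €185,531 (over)
Q3 2019–Q2 2020: €37,673 + €55,004 + €32,905 + €20,474 = €146,056 (over)
9 windows exceed the threshold.

9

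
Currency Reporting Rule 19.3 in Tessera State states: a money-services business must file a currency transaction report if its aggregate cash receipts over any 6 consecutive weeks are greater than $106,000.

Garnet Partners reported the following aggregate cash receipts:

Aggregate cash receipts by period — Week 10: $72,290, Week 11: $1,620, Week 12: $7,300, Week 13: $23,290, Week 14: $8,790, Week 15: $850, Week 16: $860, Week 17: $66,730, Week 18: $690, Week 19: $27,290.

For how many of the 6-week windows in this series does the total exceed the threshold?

2

Week 10–Week 15: $72,290 + $1,620 + $7,300 + $23,290 + $8,790 + $850 = $114,140 (over)
Week 11–Week 16: $1,620 + $7,300 + $23,290 + $8,790 + $850 + $860 = $42,710 (under)
Week 12–Week 17: $7,300 + $23,290 + $8,790 + $850 + $860 + $66,730 = $107,820 (over)
Week 13–Week 18: $23,290 + $8,790 + $850 + $860 + $66,730 + $690 = $101,210 (under)
Week 14–Week 19: $8,790 + $850 + $860 + $66,730 + $690 + $27,290 = $105,210 (under)
2 windows exceed the threshold.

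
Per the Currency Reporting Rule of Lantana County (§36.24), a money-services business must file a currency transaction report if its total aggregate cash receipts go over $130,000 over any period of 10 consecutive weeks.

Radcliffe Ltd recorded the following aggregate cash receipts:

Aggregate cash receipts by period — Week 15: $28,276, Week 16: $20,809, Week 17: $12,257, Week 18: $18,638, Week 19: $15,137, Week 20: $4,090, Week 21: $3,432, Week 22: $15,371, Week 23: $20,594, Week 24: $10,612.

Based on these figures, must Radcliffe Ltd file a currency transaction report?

Yes

Total aggregate cash receipts: $28,276 + $20,809 + $12,257 + $18,638 + $15,137 + $4,090 + $3,432 + $15,371 + $20,594 + $10,612 = $149,216.
$149,216 > $130,000, so the threshold is exceeded.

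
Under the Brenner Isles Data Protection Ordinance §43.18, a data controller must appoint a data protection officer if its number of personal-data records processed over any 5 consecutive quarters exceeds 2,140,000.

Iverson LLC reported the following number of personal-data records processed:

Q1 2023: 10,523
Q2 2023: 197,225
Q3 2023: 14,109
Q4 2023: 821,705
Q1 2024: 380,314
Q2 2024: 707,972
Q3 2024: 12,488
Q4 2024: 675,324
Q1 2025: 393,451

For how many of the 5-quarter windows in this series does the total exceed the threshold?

2

Q1 2023–Q1 2024: 10,523 + 197,225 + 14,109 + 821,705 + 380,314 = 1,423,876 (under)
Q2 2023–Q2 2024: 197,225 + 14,109 + 821,705 + 380,314 + 707,972 = 2,121,325 (under)
Q3 2023–Q3 2024: 14,109 + 821,705 + 380,314 + 707,972 + 12,488 = 1,936,588 (under)
Q4 2023–Q4 2024: 821,705 + 380,314 + 707,972 + 12,488 + 675,324 = 2,597,803 (over)
Q1 2024–Q1 2025: 380,314 + 707,972 + 12,488 + 675,324 + 393,451 = 2,169,549 (over)
2 windows exceed the threshold.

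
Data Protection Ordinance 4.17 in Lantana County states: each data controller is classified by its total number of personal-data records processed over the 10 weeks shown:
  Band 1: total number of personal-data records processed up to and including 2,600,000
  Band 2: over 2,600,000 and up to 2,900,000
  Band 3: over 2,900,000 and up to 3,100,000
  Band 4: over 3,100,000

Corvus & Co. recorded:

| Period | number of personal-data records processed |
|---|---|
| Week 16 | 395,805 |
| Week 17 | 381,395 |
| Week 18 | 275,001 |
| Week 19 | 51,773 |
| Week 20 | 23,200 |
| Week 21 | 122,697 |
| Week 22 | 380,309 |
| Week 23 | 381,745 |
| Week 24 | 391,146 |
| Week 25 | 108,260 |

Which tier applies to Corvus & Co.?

Band 1

Total number of personal-data records processed: 395,805 + 381,395 + 275,001 + 51,773 + 23,200 + 122,697 + 380,309 + 381,745 + 391,146 + 108,260 = 2,511,331.
2,511,331 ≤ 2,600,000, so Band 1 applies.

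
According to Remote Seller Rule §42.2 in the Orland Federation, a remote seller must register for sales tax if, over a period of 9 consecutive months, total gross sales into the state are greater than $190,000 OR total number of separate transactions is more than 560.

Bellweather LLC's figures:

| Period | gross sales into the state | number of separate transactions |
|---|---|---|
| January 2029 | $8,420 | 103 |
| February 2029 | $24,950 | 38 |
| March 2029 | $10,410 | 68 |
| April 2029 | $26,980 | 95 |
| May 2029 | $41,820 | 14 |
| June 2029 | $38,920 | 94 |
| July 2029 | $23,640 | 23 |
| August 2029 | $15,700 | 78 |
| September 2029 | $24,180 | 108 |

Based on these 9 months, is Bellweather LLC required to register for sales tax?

Yes

Total gross sales into the state: $8,420 + $24,950 + $10,410 + $26,980 + $41,820 + $38,920 + $23,640 + $15,700 + $24,180 = $215,020 (> $190,000).
Total number of separate transactions: 103 + 38 + 68 + 95 + 14 + 94 + 23 + 78 + 108 = 621 (> 560).
The test is 'or': at least one threshold is exceeded.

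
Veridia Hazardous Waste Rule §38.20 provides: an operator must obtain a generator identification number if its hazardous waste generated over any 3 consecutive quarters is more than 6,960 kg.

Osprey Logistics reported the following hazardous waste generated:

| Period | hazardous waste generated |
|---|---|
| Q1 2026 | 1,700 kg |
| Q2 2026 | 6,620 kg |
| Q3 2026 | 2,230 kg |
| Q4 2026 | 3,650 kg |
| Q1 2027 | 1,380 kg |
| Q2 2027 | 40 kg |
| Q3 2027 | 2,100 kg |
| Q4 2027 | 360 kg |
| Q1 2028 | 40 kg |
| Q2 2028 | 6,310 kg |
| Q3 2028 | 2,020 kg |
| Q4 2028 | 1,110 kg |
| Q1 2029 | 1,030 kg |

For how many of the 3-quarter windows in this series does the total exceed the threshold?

5

Q1 2026–Q3 2026: 1,700 kg + 6,620 kg + 2,230 kg = 10,550 kg (over)
Q2 2026–Q4 2026: 6,620 kg + 2,230 kg + 3,650 kg = 12,500 kg (over)
Q3 2026–Q1 2027: 2,230 kg + 3,650 kg + 1,380 kg = 7,260 kg (over)
Q4 2026–Q2 2027: 3,650 kg + 1,380 kg + 40 kg = 5,070 kg (under)
Q1 2027–Q3 2027: 1,380 kg + 40 kg + 2,100 kg = 3,520 kg (under)
Q2 2027–Q4 2027: 40 kg + 2,100 kg + 360 kg = 2,500 kg (under)
Q3 2027–Q1 2028: 2,100 kg + 360 kg + 40 kg = 2,500 kg (under)
Q4 2027–Q2 2028: 360 kg + 40 kg + 6,310 kg = 6,710 kg (under)
Q1 2028–Q3 2028: 40 kg + 6,310 kg + 2,020 kg = 8,370 kg (over)
Q2 2028–Q4 2028: 6,310 kg + 2,020 kg + 1,110 kg = 9,440 kg (over)
Q3 2028–Q1 2029: 2,020 kg + 1,110 kg + 1,030 kg = 4,160 kg (under)
5 windows exceed the threshold.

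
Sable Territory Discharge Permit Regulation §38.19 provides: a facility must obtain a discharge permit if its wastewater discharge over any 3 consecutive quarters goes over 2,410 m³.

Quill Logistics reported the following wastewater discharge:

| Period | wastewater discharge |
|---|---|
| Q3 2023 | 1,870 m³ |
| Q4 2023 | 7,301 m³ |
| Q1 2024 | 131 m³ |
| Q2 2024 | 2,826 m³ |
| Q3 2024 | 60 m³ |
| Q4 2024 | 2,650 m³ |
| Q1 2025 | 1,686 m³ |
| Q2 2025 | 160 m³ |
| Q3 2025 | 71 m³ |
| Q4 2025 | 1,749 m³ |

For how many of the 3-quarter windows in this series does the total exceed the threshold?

6

Q3 2023–Q1 2024: 1,870 m³ + 7,301 m³ + 131 m³ = 9,302 m³ (over)
Q4 2023–Q2 2024: 7,301 m³ + 131 m³ + 2,826 m³ = 10,258 m³ (over)
Q1 2024–Q3 2024: 131 m³ + 2,826 m³ + 60 m³ = 3,017 m³ (over)
Q2 2024–Q4 2024: 2,826 m³ + 60 m³ + 2,650 m³ = 5,536 m³ (over)
Q3 2024–Q1 2025: 60 m³ + 2,650 m³ + 1,686 m³ = 4,396 m³ (over)
Q4 2024–Q2 2025: 2,650 m³ + 1,686 m³ + 160 m³ = 4,496 m³ (over)
Q1 2025–Q3 2025: 1,686 m³ + 160 m³ + 71 m³ = 1,917 m³ (under)
Q2 2025–Q4 2025: 160 m³ + 71 m³ + 1,749 m³ = 1,980 m³ (under)
6 windows exceed the threshold.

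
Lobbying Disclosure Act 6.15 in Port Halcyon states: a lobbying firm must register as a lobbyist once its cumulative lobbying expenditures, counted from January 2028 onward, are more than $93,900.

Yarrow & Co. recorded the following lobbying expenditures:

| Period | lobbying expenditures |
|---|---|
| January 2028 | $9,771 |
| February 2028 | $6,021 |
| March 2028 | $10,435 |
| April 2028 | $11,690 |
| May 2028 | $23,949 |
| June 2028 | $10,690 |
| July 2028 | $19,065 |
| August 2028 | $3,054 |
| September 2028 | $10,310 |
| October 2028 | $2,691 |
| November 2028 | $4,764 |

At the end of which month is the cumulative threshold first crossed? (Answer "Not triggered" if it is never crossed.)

August 2028

Through January 2028: $9,771
Through February 2028: $15,792
Through March 2028: $26,227
Through April 2028: $37,917
Through May 2028: $61,866
Through June 2028: $72,556
Through July 2028: $91,621
Through August 2028: $94,675 ← exceeds threshold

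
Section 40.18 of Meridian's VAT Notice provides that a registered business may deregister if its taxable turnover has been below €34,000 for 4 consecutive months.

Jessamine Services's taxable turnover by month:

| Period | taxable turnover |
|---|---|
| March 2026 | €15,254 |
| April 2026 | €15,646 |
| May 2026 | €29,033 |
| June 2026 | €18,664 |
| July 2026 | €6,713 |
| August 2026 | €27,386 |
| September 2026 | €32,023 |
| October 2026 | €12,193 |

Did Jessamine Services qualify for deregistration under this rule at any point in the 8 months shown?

Months below €34,000: March 2026, April 2026, May 2026, June 2026, July 2026, August 2026, September 2026, October 2026.
Longest run of consecutive months below the threshold: 8.
8 ≥ 4, so Jessamine Services became eligible.

Yes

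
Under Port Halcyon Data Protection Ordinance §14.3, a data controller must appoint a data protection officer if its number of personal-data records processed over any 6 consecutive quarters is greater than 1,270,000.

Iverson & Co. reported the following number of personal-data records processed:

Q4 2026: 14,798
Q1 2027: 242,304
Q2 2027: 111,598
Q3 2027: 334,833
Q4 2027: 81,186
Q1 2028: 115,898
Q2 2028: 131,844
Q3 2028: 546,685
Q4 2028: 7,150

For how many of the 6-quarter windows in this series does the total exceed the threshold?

Q4 2026–Q1 2028: 14,798 + 242,304 + 111,598 + 334,833 + 81,186 + 115,898 = 900,617 (under)
Q1 2027–Q2 2028: 242,304 + 111,598 + 334,833 + 81,186 + 115,898 + 131,844 = 1,017,663 (under)
Q2 2027–Q3 2028: 111,598 + 334,833 + 81,186 + 115,898 + 131,844 + 546,685 = 1,322,044 (over)
Q3 2027–Q4 2028: 334,833 + 81,186 + 115,898 + 131,844 + 546,685 + 7,150 = 1,217,596 (under)
1 window exceeds the threshold.

1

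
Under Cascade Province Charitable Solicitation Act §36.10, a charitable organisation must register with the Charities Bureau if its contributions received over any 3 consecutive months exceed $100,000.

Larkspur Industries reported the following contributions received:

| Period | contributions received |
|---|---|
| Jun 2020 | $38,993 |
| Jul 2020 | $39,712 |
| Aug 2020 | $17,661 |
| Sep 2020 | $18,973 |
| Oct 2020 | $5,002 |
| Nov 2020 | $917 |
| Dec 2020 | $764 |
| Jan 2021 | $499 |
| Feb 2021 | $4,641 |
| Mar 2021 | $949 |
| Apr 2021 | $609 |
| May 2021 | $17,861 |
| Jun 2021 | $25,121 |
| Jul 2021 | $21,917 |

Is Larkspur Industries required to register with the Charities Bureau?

Jun 2020–Aug 2020: $38,993 + $39,712 + $17,661 = $96,366 (under)
Jul 2020–Sep 2020: $39,712 + $17,661 + $18,973 = $76,346 (under)
Aug 2020–Oct 2020: $17,661 + $18,973 + $5,002 = $41,636 (under)
Sep 2020–Nov 2020: $18,973 + $5,002 + $917 = $24,892 (under)
Oct 2020–Dec 2020: $5,002 + $917 + $764 = $6,683 (under)
Nov 2020–Jan 2021: $917 + $764 + $499 = $2,180 (under)
Dec 2020–Feb 2021: $764 + $499 + $4,641 = $5,904 (under)
Jan 2021–Mar 2021: $499 + $4,641 + $949 = $6,089 (under)
Feb 2021–Apr 2021: $4,641 + $949 + $609 = $6,199 (under)
Mar 2021–May 2021: $949 + $609 + $17,861 = $19,419 (under)
Apr 2021–Jun 2021: $609 + $17,861 + $25,121 = $43,591 (under)
May 2021–Jul 2021: $17,861 + $25,121 + $21,917 = $64,899 (under)
No window exceeds $100,000.

No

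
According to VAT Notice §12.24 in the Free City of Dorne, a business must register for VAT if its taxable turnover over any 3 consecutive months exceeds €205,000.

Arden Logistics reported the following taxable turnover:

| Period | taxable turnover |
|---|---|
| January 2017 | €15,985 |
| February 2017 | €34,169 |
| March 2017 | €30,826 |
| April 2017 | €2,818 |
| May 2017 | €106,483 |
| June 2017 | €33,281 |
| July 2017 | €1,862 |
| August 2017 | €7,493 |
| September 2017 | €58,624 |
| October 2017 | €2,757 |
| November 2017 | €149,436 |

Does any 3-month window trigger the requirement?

Yes

January 2017–March 2017: €15,985 + €34,169 + €30,826 = €80,980 (under)
February 2017–April 2017: €34,169 + €30,826 + €2,818 = €67,813 (under)
March 2017–May 2017: €30,826 + €2,818 + €106,483 = €140,127 (under)
April 2017–June 2017: €2,818 + €106,483 + €33,281 = €142,582 (under)
May 2017–July 2017: €106,483 + €33,281 + €1,862 = €141,626 (under)
June 2017–August 2017: €33,281 + €1,862 + €7,493 = €42,636 (under)
July 2017–September 2017: €1,862 + €7,493 + €58,624 = €67,979 (under)
August 2017–October 2017: €7,493 + €58,624 + €2,757 = €68,874 (under)
September 2017–November 2017: €58,624 + €2,757 + €149,436 = €210,817 (over)
At least one window exceeds €205,000.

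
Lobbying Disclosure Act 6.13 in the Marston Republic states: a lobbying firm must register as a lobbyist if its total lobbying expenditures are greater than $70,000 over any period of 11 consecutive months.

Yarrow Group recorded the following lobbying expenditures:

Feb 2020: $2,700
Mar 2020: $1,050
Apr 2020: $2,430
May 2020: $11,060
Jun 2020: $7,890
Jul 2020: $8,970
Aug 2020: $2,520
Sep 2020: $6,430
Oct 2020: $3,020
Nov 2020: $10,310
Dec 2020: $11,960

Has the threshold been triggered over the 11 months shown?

No

Total lobbying expenditures: $2,700 + $1,050 + $2,430 + $11,060 + $7,890 + $8,970 + $2,520 + $6,430 + $3,020 + $10,310 + $11,960 = $68,340.
$68,340 ≤ $70,000, so the threshold is not exceeded.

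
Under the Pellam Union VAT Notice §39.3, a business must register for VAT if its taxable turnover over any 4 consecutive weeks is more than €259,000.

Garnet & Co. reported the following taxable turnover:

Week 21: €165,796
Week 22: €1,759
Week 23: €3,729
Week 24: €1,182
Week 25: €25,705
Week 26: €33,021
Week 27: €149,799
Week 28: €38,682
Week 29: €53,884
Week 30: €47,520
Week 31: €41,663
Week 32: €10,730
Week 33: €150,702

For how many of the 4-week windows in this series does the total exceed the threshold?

2

Week 21–Week 24: €165,796 + €1,759 + €3,729 + €1,182 = €172,466 (under)
Week 22–Week 25: €1,759 + €3,729 + €1,182 + €25,705 = €32,375 (under)
Week 23–Week 26: €3,729 + €1,182 + €25,705 + €33,021 = €63,637 (under)
Week 24–Week 27: €1,182 + €25,705 + €33,021 + €149,799 = €209,707 (under)
Week 25–Week 28: €25,705 + €33,021 + €149,799 + €38,682 = €247,207 (under)
Week 26–Week 29: €33,021 + €149,799 + €38,682 + €53,884 = €275,386 (over)
Week 27–Week 30: €149,799 + €38,682 + €53,884 + €47,520 = €289,885 (over)
Week 28–Week 31: €38,682 + €53,884 + €47,520 + €41,663 = €181,749 (under)
Week 29–Week 32: €53,884 + €47,520 + €41,663 + €10,730 = €153,797 (under)
Week 30–Week 33: €47,520 + €41,663 + €10,730 + €150,702 = €250,615 (under)
2 windows exceed the threshold.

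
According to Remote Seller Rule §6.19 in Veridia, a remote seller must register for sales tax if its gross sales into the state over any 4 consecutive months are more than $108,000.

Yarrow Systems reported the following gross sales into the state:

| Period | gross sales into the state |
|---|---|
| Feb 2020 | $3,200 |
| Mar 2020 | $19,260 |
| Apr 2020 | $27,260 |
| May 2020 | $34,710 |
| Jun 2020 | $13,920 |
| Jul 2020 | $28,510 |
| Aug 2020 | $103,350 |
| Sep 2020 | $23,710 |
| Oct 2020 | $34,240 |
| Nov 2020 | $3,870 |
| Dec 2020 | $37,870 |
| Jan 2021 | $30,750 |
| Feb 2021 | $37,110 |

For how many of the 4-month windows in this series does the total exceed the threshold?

Feb 2020–May 2020: $3,200 + $19,260 + $27,260 + $34,710 = $84,430 (under)
Mar 2020–Jun 2020: $19,260 + $27,260 + $34,710 + $13,920 = $95,150 (under)
Apr 2020–Jul 2020: $27,260 + $34,710 + $13,920 + $28,510 = $104,400 (under)
May 2020–Aug 2020: $34,710 + $13,920 + $28,510 + $103,350 = $180,490 (over)
Jun 2020–Sep 2020: $13,920 + $28,510 + $103,350 + $23,710 = $169,490 (over)
Jul 2020–Oct 2020: $28,510 + $103,350 + $23,710 + $34,240 = $189,810 (over)
Aug 2020–Nov 2020: $103,350 + $23,710 + $34,240 + $3,870 = $165,170 (over)
Sep 2020–Dec 2020: $23,710 + $34,240 + $3,870 + $37,870 = $99,690 (under)
Oct 2020–Jan 2021: $34,240 + $3,870 + $37,870 + $30,750 = $106,730 (under)
Nov 2020–Feb 2021: $3,870 + $37,870 + $30,750 + $37,110 = $109,600 (over)
5 windows exceed the threshold.

5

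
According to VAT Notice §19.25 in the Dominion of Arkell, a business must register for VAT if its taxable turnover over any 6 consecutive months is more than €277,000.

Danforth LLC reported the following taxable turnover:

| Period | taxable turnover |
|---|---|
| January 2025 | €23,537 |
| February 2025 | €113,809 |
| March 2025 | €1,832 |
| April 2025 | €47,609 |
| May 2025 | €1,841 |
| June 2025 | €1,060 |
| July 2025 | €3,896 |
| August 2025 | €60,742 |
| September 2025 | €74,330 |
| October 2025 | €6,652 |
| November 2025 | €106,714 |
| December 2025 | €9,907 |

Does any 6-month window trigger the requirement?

No

January 2025–June 2025: €23,537 + €113,809 + €1,832 + €47,609 + €1,841 + €1,060 = €189,688 (under)
February 2025–July 2025: €113,809 + €1,832 + €47,609 + €1,841 + €1,060 + €3,896 = €170,047 (under)
March 2025–August 2025: €1,832 + €47,609 + €1,841 + €1,060 + €3,896 + €60,742 = €116,980 (under)
April 2025–September 2025: €47,609 + €1,841 + €1,060 + €3,896 + €60,742 + €74,330 = €189,478 (under)
May 2025–October 2025: €1,841 + €1,060 + €3,896 + €60,742 + €74,330 + €6,652 = €148,521 (under)
June 2025–November 2025: €1,060 + €3,896 + €60,742 + €74,330 + €6,652 + €106,714 = €253,394 (under)
July 2025–December 2025: €3,896 + €60,742 + €74,330 + €6,652 + €106,714 + €9,907 = €262,241 (under)
No window exceeds €277,000.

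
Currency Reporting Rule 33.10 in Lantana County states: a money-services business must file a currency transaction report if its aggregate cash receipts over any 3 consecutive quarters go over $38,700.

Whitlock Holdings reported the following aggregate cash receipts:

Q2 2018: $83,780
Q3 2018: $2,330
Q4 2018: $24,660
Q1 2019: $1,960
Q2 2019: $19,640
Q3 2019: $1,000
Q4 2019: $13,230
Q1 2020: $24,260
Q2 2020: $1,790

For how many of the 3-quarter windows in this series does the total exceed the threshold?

Q2 2018–Q4 2018: $83,780 + $2,330 + $24,660 = $110,770 (over)
Q3 2018–Q1 2019: $2,330 + $24,660 + $1,960 = $28,950 (under)
Q4 2018–Q2 2019: $24,660 + $1,960 + $19,640 = $46,260 (over)
Q1 2019–Q3 2019: $1,960 + $19,640 + $1,000 = $22,600 (under)
Q2 2019–Q4 2019: $19,640 + $1,000 + $13,230 = $33,870 (under)
Q3 2019–Q1 2020: $1,000 + $13,230 + $24,260 = $38,490 (under)
Q4 2019–Q2 2020: $13,230 + $24,260 + $1,790 = $39,280 (over)
3 windows exceed the threshold.

3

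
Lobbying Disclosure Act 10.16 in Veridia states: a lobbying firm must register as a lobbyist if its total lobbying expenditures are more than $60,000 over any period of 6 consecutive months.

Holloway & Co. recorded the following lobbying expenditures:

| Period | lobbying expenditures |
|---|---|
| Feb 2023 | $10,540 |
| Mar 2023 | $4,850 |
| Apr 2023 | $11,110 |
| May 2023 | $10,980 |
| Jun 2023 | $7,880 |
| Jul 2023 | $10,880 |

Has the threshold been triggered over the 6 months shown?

No

Total lobbying expenditures: $10,540 + $4,850 + $11,110 + $10,980 + $7,880 + $10,880 = $56,240.
$56,240 ≤ $60,000, so the threshold is not exceeded.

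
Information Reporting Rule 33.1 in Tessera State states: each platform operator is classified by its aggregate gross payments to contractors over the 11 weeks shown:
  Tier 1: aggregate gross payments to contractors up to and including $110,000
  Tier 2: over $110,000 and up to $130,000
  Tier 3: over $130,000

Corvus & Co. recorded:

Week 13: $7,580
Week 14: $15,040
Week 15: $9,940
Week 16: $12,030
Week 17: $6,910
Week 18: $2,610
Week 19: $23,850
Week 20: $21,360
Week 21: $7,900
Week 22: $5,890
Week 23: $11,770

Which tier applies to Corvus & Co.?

Tier 2

Aggregate gross payments to contractors: $7,580 + $15,040 + $9,940 + $12,030 + $6,910 + $2,610 + $23,850 + $21,360 + $7,900 + $5,890 + $11,770 = $124,880.
$110,000 < $124,880 ≤ $130,000, so Tier 2 applies.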